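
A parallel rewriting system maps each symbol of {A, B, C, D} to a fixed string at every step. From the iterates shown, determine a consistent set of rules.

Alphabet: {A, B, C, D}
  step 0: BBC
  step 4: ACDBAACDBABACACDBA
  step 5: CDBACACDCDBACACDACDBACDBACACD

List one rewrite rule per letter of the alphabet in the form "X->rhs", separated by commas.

A->CD, B->A, C->BA, D->C

  step 4 ⇒ step 5: ACDBAACDBABACACDBA ⇒ CD·BA·C·A·CD·CD·BA·C·A·CD·A·CD·BA·CD·BA·C·A·CD
    A ↦ CD
    B ↦ A
    C ↦ BA
    D ↦ C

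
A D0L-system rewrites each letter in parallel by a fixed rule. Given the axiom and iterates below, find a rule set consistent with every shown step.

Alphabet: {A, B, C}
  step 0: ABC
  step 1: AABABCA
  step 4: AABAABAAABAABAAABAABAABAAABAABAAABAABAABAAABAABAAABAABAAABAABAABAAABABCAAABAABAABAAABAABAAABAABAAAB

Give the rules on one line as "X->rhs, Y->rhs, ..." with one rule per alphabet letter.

  step 0 ⇒ step 1: ABC ⇒ AAB·A·BCA
    A ↦ AAB
    B ↦ A
    C ↦ BCA

A->AAB, B->A, C->BCA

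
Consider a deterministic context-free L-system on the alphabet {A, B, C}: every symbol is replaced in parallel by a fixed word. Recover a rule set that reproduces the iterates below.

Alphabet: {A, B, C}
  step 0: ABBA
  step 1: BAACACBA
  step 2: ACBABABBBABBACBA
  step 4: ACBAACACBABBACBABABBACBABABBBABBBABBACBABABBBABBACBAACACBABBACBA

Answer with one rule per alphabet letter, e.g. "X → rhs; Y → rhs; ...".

A->BA, B->AC, C->BB

  step 1 ⇒ step 2: BAACACBA ⇒ AC·BA·BA·BB·BA·BB·AC·BA
    A ↦ BA
    B ↦ AC
    C ↦ BB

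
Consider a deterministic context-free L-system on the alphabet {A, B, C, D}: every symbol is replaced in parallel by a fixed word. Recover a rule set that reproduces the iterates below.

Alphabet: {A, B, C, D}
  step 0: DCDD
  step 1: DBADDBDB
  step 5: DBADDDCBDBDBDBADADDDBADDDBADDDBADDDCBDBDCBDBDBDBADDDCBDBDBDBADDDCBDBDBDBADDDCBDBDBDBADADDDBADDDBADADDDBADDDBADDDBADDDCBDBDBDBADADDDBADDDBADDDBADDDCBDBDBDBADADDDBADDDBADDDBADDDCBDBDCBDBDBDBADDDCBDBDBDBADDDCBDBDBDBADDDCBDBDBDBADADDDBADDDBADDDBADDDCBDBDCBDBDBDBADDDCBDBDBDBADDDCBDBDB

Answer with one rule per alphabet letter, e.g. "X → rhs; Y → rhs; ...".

  step 0 ⇒ step 1: DCDD ⇒ DB·AD·DB·DB
    C ↦ AD
    D ↦ DB
    A ↦ DCB  (constrained at step 1)
    B ↦ ADD  (constrained at step 1)

A->DCB, B->ADD, C->AD, D->DB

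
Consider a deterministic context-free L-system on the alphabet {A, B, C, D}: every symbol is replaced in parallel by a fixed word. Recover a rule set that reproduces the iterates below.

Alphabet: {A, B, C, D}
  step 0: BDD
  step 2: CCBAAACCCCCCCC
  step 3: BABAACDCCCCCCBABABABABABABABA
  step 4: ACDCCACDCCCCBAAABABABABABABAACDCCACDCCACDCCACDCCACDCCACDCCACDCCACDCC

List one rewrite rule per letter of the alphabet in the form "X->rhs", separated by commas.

  step 3 ⇒ step 4: BABAACDCCCCCCBABABABABABABABA ⇒ ACD·CC·ACD·CC·CC·BA·AA·BA·BA·BA·BA·BA·BA·ACD·CC·ACD·CC·ACD·CC·ACD·CC·ACD·CC·ACD·CC·ACD·CC·ACD·CC
    A ↦ CC
    B ↦ ACD
    C ↦ BA
    D ↦ AA

A->CC, B->ACD, C->BA, D->AA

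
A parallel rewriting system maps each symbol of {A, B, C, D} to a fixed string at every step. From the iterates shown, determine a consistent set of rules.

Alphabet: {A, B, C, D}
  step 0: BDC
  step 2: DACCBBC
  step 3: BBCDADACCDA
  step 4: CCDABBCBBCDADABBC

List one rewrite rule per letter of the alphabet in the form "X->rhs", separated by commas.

A->C, B->C, C->DA, D->BB

  step 3 ⇒ step 4: BBCDADACCDA ⇒ C·C·DA·BB·C·BB·C·DA·DA·BB·C
    A ↦ C
    B ↦ C
    C ↦ DA
    D ↦ BB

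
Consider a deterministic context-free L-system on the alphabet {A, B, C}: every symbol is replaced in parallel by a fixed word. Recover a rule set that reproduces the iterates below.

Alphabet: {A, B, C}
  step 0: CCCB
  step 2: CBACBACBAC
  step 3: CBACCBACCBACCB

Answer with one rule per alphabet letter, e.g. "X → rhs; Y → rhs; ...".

  step 2 ⇒ step 3: CBACBACBAC ⇒ CB·A·C·CB·A·C·CB·A·C·CB
    A ↦ C
    B ↦ A
    C ↦ CB

A->C, B->A, C->CB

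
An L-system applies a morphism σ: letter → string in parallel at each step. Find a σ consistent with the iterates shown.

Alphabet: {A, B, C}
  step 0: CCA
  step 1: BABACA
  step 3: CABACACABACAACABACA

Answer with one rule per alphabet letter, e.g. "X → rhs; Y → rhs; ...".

A->CA, B->A, C->BA

  step 0 ⇒ step 1: CCA ⇒ BA·BA·CA
    A ↦ CA
    C ↦ BA
    B ↦ A  (constrained at step 1)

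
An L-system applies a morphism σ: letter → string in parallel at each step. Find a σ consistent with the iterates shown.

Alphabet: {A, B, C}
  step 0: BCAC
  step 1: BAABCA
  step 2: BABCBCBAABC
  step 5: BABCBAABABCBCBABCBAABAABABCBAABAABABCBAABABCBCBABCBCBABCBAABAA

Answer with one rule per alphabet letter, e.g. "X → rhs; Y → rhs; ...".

  step 1 ⇒ step 2: BAABCA ⇒ BA·BC·BC·BA·A·BC
    A ↦ BC
    B ↦ BA
    C ↦ A

A->BC, B->BA, C->A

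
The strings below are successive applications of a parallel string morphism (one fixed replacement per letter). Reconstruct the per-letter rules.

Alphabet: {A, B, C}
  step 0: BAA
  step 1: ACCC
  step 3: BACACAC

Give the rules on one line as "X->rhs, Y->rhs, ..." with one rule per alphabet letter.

  step 0 ⇒ step 1: BAA ⇒ AC·C·C
    A ↦ C
    B ↦ AC
    C ↦ B  (constrained at step 1)

A->C, B->AC, C->B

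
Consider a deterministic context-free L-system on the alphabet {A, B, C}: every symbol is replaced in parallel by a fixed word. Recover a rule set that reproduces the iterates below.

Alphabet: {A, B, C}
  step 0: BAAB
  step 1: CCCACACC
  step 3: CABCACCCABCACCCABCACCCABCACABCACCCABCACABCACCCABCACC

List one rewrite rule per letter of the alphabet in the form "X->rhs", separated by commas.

A->CA, B->CC, C->CAB

  step 0 ⇒ step 1: BAAB ⇒ CC·CA·CA·CC
    A ↦ CA
    B ↦ CC
    C ↦ CAB  (constrained at step 1)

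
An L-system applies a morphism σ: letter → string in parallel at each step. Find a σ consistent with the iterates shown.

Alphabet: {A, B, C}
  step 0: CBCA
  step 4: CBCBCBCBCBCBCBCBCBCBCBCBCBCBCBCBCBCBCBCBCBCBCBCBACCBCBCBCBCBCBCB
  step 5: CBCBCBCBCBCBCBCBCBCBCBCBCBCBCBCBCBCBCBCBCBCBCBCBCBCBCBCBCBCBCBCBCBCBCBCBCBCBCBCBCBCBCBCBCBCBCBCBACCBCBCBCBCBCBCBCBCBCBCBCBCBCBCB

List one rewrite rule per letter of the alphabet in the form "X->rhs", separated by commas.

  step 4 ⇒ step 5: CBCBCBCBCBCBCBCBCBCBCBCBCBCBCBCBCBCBCBCBCBCBCBCBACCBCBCBCBCBCBCB ⇒ CB·CB·CB·CB·CB·CB·CB·CB·CB·CB·CB·CB·CB·CB·CB·CB·CB·CB·CB·CB·CB·CB·CB·CB·CB·CB·CB·CB·CB·CB·CB·CB·CB·CB·CB·CB·CB·CB·CB·CB·CB·CB·CB·CB·CB·CB·CB·CB·AC·CB·CB·CB·CB·CB·CB·CB·CB·CB·CB·CB·CB·CB·CB·CB
    A ↦ AC
    B ↦ CB
    C ↦ CB

A->AC, B->CB, C->CB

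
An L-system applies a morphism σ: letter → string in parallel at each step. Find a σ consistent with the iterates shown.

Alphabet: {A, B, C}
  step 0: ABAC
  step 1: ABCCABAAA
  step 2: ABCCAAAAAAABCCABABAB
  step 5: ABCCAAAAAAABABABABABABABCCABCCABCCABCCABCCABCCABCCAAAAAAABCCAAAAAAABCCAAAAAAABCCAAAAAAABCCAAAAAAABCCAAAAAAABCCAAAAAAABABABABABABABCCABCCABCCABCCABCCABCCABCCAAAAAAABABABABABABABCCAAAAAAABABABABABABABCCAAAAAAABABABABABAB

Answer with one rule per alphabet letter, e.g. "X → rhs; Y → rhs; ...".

  step 1 ⇒ step 2: ABCCABAAA ⇒ AB·CC·AAA·AAA·AB·CC·AB·AB·AB
    A ↦ AB
    B ↦ CC
    C ↦ AAA

A->AB, B->CC, C->AAA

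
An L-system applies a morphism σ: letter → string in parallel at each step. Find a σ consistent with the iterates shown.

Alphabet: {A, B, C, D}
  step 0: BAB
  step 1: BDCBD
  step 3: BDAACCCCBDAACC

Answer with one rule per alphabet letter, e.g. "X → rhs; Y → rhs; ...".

A->C, B->BD, C->AA, D->AA

  step 0 ⇒ step 1: BAB ⇒ BD·C·BD
    A ↦ C
    B ↦ BD
    C ↦ AA  (constrained at step 1)
    D ↦ AA  (constrained at step 1)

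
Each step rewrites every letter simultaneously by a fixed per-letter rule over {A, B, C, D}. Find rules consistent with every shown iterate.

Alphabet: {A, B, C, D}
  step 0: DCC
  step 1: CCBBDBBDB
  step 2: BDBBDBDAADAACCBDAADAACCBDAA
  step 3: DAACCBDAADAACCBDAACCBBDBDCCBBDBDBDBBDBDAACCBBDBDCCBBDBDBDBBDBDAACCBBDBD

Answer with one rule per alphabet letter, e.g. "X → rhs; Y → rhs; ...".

  step 2 ⇒ step 3: BDBBDBDAADAACCBDAADAACCBDAA ⇒ DAA·CCB·DAA·DAA·CCB·DAA·CCB·BD·BD·CCB·BD·BD·BDB·BDB·DAA·CCB·BD·BD·CCB·BD·BD·BDB·BDB·DAA·CCB·BD·BD
    A ↦ BD
    B ↦ DAA
    C ↦ BDB
    D ↦ CCB

A->BD, B->DAA, C->BDB, D->CCB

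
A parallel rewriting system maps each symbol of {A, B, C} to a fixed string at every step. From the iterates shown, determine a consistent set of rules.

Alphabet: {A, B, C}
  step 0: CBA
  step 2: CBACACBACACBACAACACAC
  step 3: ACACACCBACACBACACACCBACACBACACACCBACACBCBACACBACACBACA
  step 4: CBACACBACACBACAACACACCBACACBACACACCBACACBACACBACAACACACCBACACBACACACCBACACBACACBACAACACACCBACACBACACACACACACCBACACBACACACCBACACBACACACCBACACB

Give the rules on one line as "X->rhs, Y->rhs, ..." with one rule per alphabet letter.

  step 3 ⇒ step 4: ACACACCBACACBACACACCBACACBACACACCBACACBCBACACBACACBACA ⇒ CB·ACA·CB·ACA·CB·ACA·ACA·CAC·CB·ACA·CB·ACA·CAC·CB·ACA·CB·ACA·CB·ACA·ACA·CAC·CB·ACA·CB·ACA·CAC·CB·ACA·CB·ACA·CB·ACA·ACA·CAC·CB·ACA·CB·ACA·CAC·ACA·CAC·CB·ACA·CB·ACA·CAC·CB·ACA·CB·ACA·CAC·CB·ACA·CB
    A ↦ CB
    B ↦ CAC
    C ↦ ACA

A->CB, B->CAC, C->ACA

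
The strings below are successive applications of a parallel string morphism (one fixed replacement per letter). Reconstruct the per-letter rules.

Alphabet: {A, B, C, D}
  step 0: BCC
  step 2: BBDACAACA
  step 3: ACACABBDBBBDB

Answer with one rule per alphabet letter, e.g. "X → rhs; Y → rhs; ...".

  step 2 ⇒ step 3: BBDACAACA ⇒ AC·AC·A·B·BD·B·B·BD·B
    A ↦ B
    B ↦ AC
    C ↦ BD
    D ↦ A

A->B, B->AC, C->BD, D->A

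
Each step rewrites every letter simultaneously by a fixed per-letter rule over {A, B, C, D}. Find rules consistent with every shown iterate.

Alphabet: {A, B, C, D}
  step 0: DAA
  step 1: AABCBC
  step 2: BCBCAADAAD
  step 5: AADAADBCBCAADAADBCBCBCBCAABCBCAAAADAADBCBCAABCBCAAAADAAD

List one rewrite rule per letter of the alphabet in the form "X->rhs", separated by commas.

A->BC, B->A, C->AD, D->AA

  step 1 ⇒ step 2: AABCBC ⇒ BC·BC·A·AD·A·AD
    A ↦ BC
    B ↦ A
    C ↦ AD
  step 0 ⇒ step 1: DAA ⇒ AA·BC·BC
    D ↦ AA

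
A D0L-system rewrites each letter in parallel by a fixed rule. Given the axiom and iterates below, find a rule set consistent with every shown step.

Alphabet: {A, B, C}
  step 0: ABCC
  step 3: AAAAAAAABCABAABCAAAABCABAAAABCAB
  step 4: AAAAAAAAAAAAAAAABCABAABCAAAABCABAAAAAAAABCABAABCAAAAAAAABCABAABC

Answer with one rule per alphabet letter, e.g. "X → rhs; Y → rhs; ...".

  step 3 ⇒ step 4: AAAAAAAABCABAABCAAAABCABAAAABCAB ⇒ AA·AA·AA·AA·AA·AA·AA·AA·BC·AB·AA·BC·AA·AA·BC·AB·AA·AA·AA·AA·BC·AB·AA·BC·AA·AA·AA·AA·BC·AB·AA·BC
    A ↦ AA
    B ↦ BC
    C ↦ AB

A->AA, B->BC, C->AB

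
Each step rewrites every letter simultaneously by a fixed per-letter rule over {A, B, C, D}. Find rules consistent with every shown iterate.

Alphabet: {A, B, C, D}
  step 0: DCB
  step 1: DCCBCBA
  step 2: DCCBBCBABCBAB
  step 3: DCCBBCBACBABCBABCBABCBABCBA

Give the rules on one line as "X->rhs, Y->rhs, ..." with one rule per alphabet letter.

A->B, B->CBA, C->B, D->DCC

  step 2 ⇒ step 3: DCCBBCBABCBAB ⇒ DCC·B·B·CBA·CBA·B·CBA·B·CBA·B·CBA·B·CBA
    A ↦ B
    B ↦ CBA
    C ↦ B
    D ↦ DCC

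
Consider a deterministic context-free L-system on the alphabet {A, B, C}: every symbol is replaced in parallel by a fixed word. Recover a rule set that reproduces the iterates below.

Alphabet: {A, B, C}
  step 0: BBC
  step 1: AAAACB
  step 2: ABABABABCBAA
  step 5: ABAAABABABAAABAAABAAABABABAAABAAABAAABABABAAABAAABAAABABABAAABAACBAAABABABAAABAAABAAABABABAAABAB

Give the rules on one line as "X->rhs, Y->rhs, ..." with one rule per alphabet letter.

A->AB, B->AA, C->CB

  step 1 ⇒ step 2: AAAACB ⇒ AB·AB·AB·AB·CB·AA
    A ↦ AB
    B ↦ AA
    C ↦ CB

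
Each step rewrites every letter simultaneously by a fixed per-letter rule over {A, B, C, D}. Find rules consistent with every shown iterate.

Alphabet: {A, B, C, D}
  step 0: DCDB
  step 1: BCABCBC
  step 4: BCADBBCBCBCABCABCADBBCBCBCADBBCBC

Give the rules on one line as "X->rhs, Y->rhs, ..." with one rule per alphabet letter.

A->DB, B->BC, C->A, D->BC

  step 0 ⇒ step 1: DCDB ⇒ BC·A·BC·BC
    B ↦ BC
    C ↦ A
    D ↦ BC
    A ↦ DB  (constrained at step 1)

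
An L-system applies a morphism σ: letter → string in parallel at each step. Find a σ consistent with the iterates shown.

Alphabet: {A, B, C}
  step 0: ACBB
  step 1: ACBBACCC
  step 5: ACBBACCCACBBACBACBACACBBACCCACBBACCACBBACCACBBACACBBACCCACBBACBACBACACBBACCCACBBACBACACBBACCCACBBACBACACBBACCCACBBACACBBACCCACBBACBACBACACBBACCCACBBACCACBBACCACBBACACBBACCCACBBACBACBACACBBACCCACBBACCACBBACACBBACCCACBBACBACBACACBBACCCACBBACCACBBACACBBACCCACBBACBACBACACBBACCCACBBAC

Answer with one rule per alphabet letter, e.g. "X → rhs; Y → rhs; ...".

A->ACB, B->C, C->BAC

  step 0 ⇒ step 1: ACBB ⇒ ACB·BAC·C·C
    A ↦ ACB
    B ↦ C
    C ↦ BAC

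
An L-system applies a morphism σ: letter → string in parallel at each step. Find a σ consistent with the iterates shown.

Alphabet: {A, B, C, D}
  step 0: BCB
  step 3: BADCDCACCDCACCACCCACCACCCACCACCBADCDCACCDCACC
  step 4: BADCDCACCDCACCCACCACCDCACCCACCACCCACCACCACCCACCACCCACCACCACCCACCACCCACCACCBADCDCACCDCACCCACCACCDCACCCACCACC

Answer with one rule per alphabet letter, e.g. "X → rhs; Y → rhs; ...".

  step 3 ⇒ step 4: BADCDCACCDCACCACCCACCACCCACCACCBADCDCACCDCACC ⇒ BAD·C·DC·ACC·DC·ACC·C·ACC·ACC·DC·ACC·C·ACC·ACC·C·ACC·ACC·ACC·C·ACC·ACC·C·ACC·ACC·ACC·C·ACC·ACC·C·ACC·ACC·BAD·C·DC·ACC·DC·ACC·C·ACC·ACC·DC·ACC·C·ACC·ACC
    A ↦ C
    B ↦ BAD
    C ↦ ACC
    D ↦ DC

A->C, B->BAD, C->ACC, D->DC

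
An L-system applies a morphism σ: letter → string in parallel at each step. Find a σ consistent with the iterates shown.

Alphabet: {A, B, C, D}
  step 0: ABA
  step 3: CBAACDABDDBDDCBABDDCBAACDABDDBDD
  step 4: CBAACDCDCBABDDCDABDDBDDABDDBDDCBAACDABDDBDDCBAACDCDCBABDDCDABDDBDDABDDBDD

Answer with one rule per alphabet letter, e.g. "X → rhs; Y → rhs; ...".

  step 3 ⇒ step 4: CBAACDABDDBDDCBABDDCBAACDABDDBDD ⇒ CBA·A·CD·CD·CBA·BDD·CD·A·BDD·BDD·A·BDD·BDD·CBA·A·CD·A·BDD·BDD·CBA·A·CD·CD·CBA·BDD·CD·A·BDD·BDD·A·BDD·BDD
    A ↦ CD
    B ↦ A
    C ↦ CBA
    D ↦ BDD

A->CD, B->A, C->CBA, D->BDD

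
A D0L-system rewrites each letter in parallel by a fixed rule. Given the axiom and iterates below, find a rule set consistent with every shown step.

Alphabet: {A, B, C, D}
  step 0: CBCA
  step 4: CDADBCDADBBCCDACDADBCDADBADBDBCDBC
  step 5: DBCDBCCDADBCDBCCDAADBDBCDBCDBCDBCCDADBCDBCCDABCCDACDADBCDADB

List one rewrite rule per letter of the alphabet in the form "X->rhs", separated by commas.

A->BC, B->A, C->DB, D->CD

  step 4 ⇒ step 5: CDADBCDADBBCCDACDADBCDADBADBDBCDBC ⇒ DB·CD·BC·CD·A·DB·CD·BC·CD·A·A·DB·DB·CD·BC·DB·CD·BC·CD·A·DB·CD·BC·CD·A·BC·CD·A·CD·A·DB·CD·A·DB
    A ↦ BC
    B ↦ A
    C ↦ DB
    D ↦ CD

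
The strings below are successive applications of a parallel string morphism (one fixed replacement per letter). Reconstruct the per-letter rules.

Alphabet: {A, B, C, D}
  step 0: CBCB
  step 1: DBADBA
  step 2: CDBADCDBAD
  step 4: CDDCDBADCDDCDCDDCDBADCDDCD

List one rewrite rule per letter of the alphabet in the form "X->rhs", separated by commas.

  step 1 ⇒ step 2: DBADBA ⇒ CD·BA·D·CD·BA·D
    A ↦ D
    B ↦ BA
    D ↦ CD
  step 0 ⇒ step 1: CBCB ⇒ D·BA·D·BA
    C ↦ D

A->D, B->BA, C->D, D->CD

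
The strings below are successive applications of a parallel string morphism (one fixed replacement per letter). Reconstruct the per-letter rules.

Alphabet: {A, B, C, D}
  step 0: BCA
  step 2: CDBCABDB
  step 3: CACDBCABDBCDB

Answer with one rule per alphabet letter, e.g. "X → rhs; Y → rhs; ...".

A->B, B->DB, C->CA, D->C

  step 2 ⇒ step 3: CDBCABDB ⇒ CA·C·DB·CA·B·DB·C·DB
    A ↦ B
    B ↦ DB
    C ↦ CA
    D ↦ C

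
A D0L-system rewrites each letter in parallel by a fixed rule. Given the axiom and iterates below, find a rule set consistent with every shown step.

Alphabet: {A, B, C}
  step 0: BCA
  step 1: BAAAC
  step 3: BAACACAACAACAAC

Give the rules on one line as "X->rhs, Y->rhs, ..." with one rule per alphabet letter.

A->AC, B->BA, C->A

  step 0 ⇒ step 1: BCA ⇒ BA·A·AC
    A ↦ AC
    B ↦ BA
    C ↦ A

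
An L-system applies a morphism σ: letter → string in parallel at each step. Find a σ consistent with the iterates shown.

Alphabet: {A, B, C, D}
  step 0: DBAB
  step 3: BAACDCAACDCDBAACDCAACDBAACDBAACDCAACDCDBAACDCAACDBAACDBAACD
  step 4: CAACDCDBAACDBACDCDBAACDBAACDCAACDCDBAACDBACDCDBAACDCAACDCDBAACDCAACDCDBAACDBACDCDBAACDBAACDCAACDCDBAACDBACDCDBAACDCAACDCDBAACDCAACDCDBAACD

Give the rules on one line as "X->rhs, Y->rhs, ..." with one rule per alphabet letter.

  step 3 ⇒ step 4: BAACDCAACDCDBAACDCAACDBAACDBAACDCAACDCDBAACDCAACDBAACDBAACD ⇒ CAA·CD·CD·BA·ACD·BA·CD·CD·BA·ACD·BA·ACD·CAA·CD·CD·BA·ACD·BA·CD·CD·BA·ACD·CAA·CD·CD·BA·ACD·CAA·CD·CD·BA·ACD·BA·CD·CD·BA·ACD·BA·ACD·CAA·CD·CD·BA·ACD·BA·CD·CD·BA·ACD·CAA·CD·CD·BA·ACD·CAA·CD·CD·BA·ACD
    A ↦ CD
    B ↦ CAA
    C ↦ BA
    D ↦ ACD

A->CD, B->CAA, C->BA, D->ACD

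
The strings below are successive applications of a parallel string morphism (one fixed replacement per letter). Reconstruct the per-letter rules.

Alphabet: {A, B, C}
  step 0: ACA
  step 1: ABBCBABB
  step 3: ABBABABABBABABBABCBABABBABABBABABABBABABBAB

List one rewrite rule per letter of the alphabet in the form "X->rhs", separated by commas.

A->ABB, B->AB, C->CB

  step 0 ⇒ step 1: ACA ⇒ ABB·CB·ABB
    A ↦ ABB
    C ↦ CB
    B ↦ AB  (constrained at step 1)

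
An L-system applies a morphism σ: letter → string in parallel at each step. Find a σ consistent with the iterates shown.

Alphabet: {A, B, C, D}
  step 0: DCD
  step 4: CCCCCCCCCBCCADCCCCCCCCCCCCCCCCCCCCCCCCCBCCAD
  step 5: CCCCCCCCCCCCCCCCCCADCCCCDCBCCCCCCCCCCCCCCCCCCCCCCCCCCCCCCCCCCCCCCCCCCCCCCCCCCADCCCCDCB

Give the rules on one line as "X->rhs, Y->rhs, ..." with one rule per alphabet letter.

A->D, B->AD, C->CC, D->CB

  step 4 ⇒ step 5: CCCCCCCCCBCCADCCCCCCCCCCCCCCCCCCCCCCCCCBCCAD ⇒ CC·CC·CC·CC·CC·CC·CC·CC·CC·AD·CC·CC·D·CB·CC·CC·CC·CC·CC·CC·CC·CC·CC·CC·CC·CC·CC·CC·CC·CC·CC·CC·CC·CC·CC·CC·CC·CC·CC·AD·CC·CC·D·CB
    A ↦ D
    B ↦ AD
    C ↦ CC
    D ↦ CB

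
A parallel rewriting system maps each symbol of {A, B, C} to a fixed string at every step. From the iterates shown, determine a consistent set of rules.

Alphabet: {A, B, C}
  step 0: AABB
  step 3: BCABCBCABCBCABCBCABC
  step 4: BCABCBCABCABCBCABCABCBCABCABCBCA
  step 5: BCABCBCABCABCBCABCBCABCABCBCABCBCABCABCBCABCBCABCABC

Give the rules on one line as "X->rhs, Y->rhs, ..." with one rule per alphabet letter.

  step 4 ⇒ step 5: BCABCBCABCABCBCABCABCBCABCABCBCA ⇒ BC·A·BC·BC·A·BC·A·BC·BC·A·BC·BC·A·BC·A·BC·BC·A·BC·BC·A·BC·A·BC·BC·A·BC·BC·A·BC·A·BC
    A ↦ BC
    B ↦ BC
    C ↦ A

A->BC, B->BC, C->A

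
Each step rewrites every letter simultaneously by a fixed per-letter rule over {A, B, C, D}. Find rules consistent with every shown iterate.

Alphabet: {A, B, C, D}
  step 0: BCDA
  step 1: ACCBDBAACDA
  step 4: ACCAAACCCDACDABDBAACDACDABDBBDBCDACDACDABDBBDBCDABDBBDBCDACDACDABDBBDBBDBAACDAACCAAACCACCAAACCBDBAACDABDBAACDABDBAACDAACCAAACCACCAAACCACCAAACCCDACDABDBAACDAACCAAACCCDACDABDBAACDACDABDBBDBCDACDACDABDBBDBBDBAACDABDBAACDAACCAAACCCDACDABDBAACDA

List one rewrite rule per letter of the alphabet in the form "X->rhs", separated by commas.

  step 0 ⇒ step 1: BCDA ⇒ ACC·BDB·AA·CDA
    A ↦ CDA
    B ↦ ACC
    C ↦ BDB
    D ↦ AA

A->CDA, B->ACC, C->BDB, D->AA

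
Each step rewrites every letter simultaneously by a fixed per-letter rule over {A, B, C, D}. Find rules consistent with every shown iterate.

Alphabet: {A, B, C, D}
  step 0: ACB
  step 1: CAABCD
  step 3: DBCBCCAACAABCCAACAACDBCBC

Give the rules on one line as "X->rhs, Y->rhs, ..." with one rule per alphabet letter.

A->CAA, B->D, C->BC, D->C

  step 0 ⇒ step 1: ACB ⇒ CAA·BC·D
    A ↦ CAA
    B ↦ D
    C ↦ BC
    D ↦ C  (constrained at step 1)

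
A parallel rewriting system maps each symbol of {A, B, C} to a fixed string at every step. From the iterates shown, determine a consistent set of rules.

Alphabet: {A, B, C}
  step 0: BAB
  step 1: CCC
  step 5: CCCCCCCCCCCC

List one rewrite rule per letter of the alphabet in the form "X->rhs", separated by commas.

A->C, B->C, C->AB

  step 0 ⇒ step 1: BAB ⇒ C·C·C
    A ↦ C
    B ↦ C
    C ↦ AB  (constrained at step 1)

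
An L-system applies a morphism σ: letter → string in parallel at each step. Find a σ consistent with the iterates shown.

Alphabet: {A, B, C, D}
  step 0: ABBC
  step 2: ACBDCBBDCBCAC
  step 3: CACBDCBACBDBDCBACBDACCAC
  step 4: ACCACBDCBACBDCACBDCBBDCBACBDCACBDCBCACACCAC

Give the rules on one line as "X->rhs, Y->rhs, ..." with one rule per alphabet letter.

  step 3 ⇒ step 4: CACBDCBACBDBDCBACBDACCAC ⇒ AC·C·AC·BD·CB·AC·BD·C·AC·BD·CB·BD·CB·AC·BD·C·AC·BD·CB·C·AC·AC·C·AC
    A ↦ C
    B ↦ BD
    C ↦ AC
    D ↦ CB

A->C, B->BD, C->AC, D->CB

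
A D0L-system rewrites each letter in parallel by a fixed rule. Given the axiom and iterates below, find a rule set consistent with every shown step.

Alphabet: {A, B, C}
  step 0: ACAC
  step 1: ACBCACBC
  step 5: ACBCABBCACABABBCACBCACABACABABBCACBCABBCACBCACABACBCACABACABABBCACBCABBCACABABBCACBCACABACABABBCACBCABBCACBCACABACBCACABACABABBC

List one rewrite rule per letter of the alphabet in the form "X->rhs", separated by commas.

  step 0 ⇒ step 1: ACAC ⇒ AC·BC·AC·BC
    A ↦ AC
    C ↦ BC
    B ↦ AB  (constrained at step 1)

A->AC, B->AB, C->BC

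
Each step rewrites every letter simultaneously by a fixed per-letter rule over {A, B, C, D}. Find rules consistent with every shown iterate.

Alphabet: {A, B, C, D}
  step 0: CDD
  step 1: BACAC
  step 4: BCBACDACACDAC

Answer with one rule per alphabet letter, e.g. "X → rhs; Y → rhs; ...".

  step 0 ⇒ step 1: CDD ⇒ B·AC·AC
    C ↦ B
    D ↦ AC
    A ↦ BC  (constrained at step 1)
    B ↦ D  (constrained at step 1)

A->BC, B->D, C->B, D->AC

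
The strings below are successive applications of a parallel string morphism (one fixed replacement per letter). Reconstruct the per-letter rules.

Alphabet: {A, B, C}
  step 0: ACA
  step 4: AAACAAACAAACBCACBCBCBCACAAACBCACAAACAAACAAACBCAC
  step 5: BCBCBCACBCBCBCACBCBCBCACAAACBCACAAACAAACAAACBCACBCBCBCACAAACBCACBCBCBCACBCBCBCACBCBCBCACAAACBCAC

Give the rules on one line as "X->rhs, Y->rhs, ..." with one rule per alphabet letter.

A->BC, B->AA, C->AC

  step 4 ⇒ step 5: AAACAAACAAACBCACBCBCBCACAAACBCACAAACAAACAAACBCAC ⇒ BC·BC·BC·AC·BC·BC·BC·AC·BC·BC·BC·AC·AA·AC·BC·AC·AA·AC·AA·AC·AA·AC·BC·AC·BC·BC·BC·AC·AA·AC·BC·AC·BC·BC·BC·AC·BC·BC·BC·AC·BC·BC·BC·AC·AA·AC·BC·AC
    A ↦ BC
    B ↦ AA
    C ↦ AC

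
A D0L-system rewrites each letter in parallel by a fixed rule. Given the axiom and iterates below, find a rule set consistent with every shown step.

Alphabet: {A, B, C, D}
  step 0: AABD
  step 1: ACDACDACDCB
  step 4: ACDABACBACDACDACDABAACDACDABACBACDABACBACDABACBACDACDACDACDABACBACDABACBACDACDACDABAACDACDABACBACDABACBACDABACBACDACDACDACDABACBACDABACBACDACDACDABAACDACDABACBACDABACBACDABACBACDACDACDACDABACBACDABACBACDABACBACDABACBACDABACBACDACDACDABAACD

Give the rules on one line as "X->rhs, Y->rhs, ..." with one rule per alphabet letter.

  step 0 ⇒ step 1: AABD ⇒ ACD·ACD·ACD·CB
    A ↦ ACD
    B ↦ ACD
    D ↦ CB
    C ↦ ABA  (constrained at step 1)

A->ACD, B->ACD, C->ABA, D->CB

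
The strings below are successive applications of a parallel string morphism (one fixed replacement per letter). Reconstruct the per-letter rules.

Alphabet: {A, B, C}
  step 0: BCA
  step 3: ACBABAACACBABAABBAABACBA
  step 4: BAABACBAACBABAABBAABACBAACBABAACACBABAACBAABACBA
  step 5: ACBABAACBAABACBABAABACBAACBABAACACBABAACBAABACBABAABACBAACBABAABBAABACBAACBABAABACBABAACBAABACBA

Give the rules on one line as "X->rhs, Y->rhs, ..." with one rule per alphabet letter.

A->BA, B->AC, C->AB

  step 4 ⇒ step 5: BAABACBAACBABAABBAABACBAACBABAACACBABAACBAABACBA ⇒ AC·BA·BA·AC·BA·AB·AC·BA·BA·AB·AC·BA·AC·BA·BA·AC·AC·BA·BA·AC·BA·AB·AC·BA·BA·AB·AC·BA·AC·BA·BA·AB·BA·AB·AC·BA·AC·BA·BA·AB·AC·BA·BA·AC·BA·AB·AC·BA
    A ↦ BA
    B ↦ AC
    C ↦ AB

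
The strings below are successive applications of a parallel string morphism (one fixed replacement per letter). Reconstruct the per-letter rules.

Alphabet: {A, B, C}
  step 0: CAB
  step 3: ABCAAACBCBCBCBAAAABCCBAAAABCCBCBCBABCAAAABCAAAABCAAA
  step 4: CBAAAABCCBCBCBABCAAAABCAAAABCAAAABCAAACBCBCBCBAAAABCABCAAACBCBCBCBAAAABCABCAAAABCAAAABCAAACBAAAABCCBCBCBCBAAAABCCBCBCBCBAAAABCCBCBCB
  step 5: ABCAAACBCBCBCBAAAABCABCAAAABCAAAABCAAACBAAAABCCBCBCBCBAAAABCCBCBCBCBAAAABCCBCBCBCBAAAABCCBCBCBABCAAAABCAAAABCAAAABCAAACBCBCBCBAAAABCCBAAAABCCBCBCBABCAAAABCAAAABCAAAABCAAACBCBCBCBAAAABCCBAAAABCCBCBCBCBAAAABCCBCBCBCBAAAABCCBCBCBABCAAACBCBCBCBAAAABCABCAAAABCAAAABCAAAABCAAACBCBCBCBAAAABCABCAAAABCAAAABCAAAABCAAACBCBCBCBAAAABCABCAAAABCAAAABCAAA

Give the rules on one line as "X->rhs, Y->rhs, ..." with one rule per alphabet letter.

  step 4 ⇒ step 5: CBAAAABCCBCBCBABCAAAABCAAAABCAAAABCAAACBCBCBCBAAAABCABCAAACBCBCBCBAAAABCABCAAAABCAAAABCAAACBAAAABCCBCBCBCBAAAABCCBCBCBCBAAAABCCBCBCB ⇒ ABC·AAA·CB·CB·CB·CB·AAA·ABC·ABC·AAA·ABC·AAA·ABC·AAA·CB·AAA·ABC·CB·CB·CB·CB·AAA·ABC·CB·CB·CB·CB·AAA·ABC·CB·CB·CB·CB·AAA·ABC·CB·CB·CB·ABC·AAA·ABC·AAA·ABC·AAA·ABC·AAA·CB·CB·CB·CB·AAA·ABC·CB·AAA·ABC·CB·CB·CB·ABC·AAA·ABC·AAA·ABC·AAA·ABC·AAA·CB·CB·CB·CB·AAA·ABC·CB·AAA·ABC·CB·CB·CB·CB·AAA·ABC·CB·CB·CB·CB·AAA·ABC·CB·CB·CB·ABC·AAA·CB·CB·CB·CB·AAA·ABC·ABC·AAA·ABC·AAA·ABC·AAA·ABC·AAA·CB·CB·CB·CB·AAA·ABC·ABC·AAA·ABC·AAA·ABC·AAA·ABC·AAA·CB·CB·CB·CB·AAA·ABC·ABC·AAA·ABC·AAA·ABC·AAA
    A ↦ CB
    B ↦ AAA
    C ↦ ABC

A->CB, B->AAA, C->ABC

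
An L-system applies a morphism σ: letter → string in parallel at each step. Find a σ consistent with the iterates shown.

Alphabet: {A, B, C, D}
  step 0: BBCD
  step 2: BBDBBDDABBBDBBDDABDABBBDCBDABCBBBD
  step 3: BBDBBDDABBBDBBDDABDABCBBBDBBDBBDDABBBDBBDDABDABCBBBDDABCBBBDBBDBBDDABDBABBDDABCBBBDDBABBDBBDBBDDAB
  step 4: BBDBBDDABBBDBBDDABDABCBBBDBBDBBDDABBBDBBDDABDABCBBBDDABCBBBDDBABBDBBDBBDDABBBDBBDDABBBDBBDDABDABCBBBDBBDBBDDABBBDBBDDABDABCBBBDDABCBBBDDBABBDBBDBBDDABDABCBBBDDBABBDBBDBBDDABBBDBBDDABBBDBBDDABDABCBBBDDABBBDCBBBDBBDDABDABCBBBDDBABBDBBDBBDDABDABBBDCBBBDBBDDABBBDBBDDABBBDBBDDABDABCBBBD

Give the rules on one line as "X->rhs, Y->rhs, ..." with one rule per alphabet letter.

A->CB, B->BBD, C->DBA, D->DAB

  step 3 ⇒ step 4: BBDBBDDABBBDBBDDABDABCBBBDBBDBBDDABBBDBBDDABDABCBBBDDABCBBBDBBDBBDDABDBABBDDABCBBBDDBABBDBBDBBDDAB ⇒ BBD·BBD·DAB·BBD·BBD·DAB·DAB·CB·BBD·BBD·BBD·DAB·BBD·BBD·DAB·DAB·CB·BBD·DAB·CB·BBD·DBA·BBD·BBD·BBD·DAB·BBD·BBD·DAB·BBD·BBD·DAB·DAB·CB·BBD·BBD·BBD·DAB·BBD·BBD·DAB·DAB·CB·BBD·DAB·CB·BBD·DBA·BBD·BBD·BBD·DAB·DAB·CB·BBD·DBA·BBD·BBD·BBD·DAB·BBD·BBD·DAB·BBD·BBD·DAB·DAB·CB·BBD·DAB·BBD·CB·BBD·BBD·DAB·DAB·CB·BBD·DBA·BBD·BBD·BBD·DAB·DAB·BBD·CB·BBD·BBD·DAB·BBD·BBD·DAB·BBD·BBD·DAB·DAB·CB·BBD
    A ↦ CB
    B ↦ BBD
    C ↦ DBA
    D ↦ DAB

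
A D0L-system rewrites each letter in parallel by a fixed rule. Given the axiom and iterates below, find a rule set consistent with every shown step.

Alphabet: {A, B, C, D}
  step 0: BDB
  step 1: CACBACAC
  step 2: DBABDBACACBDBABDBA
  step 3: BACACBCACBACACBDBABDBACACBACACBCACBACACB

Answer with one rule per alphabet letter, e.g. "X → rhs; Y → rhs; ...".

A->B, B->CAC, C->DBA, D->BA

  step 2 ⇒ step 3: DBABDBACACBDBABDBA ⇒ BA·CAC·B·CAC·BA·CAC·B·DBA·B·DBA·CAC·BA·CAC·B·CAC·BA·CAC·B
    A ↦ B
    B ↦ CAC
    C ↦ DBA
    D ↦ BA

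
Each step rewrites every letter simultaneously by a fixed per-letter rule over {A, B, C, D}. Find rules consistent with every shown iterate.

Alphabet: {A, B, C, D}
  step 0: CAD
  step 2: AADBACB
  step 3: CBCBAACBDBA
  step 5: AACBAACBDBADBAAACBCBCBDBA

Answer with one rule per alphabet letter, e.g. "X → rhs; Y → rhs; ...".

A->CB, B->A, C->DB, D->A

  step 2 ⇒ step 3: AADBACB ⇒ CB·CB·A·A·CB·DB·A
    A ↦ CB
    B ↦ A
    C ↦ DB
    D ↦ A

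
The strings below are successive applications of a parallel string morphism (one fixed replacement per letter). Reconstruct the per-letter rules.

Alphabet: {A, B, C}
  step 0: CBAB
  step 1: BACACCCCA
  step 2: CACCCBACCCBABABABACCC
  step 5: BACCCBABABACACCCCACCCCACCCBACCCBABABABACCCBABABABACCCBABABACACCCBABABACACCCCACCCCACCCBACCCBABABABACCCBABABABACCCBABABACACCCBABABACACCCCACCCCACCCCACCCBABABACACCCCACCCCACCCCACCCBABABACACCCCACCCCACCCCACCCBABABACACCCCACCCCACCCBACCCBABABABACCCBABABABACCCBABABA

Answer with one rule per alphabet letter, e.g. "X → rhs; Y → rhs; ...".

  step 1 ⇒ step 2: BACACCCCA ⇒ CA·CCC·BA·CCC·BA·BA·BA·BA·CCC
    A ↦ CCC
    B ↦ CA
    C ↦ BA

A->CCC, B->CA, C->BA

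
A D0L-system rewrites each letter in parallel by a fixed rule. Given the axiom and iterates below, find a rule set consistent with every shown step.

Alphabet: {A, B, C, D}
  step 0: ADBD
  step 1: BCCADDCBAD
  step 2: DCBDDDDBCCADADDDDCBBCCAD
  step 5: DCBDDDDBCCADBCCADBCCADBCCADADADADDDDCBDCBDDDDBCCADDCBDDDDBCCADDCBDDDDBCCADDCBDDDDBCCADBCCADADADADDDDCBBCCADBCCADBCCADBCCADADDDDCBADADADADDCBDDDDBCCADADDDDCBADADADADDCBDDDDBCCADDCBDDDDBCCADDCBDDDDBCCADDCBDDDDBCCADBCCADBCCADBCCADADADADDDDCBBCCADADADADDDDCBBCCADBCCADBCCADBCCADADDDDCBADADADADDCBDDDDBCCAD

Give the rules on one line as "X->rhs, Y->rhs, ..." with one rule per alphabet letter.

A->BCC, B->DCB, C->DD, D->AD

  step 1 ⇒ step 2: BCCADDCBAD ⇒ DCB·DD·DD·BCC·AD·AD·DD·DCB·BCC·AD
    A ↦ BCC
    B ↦ DCB
    C ↦ DD
    D ↦ AD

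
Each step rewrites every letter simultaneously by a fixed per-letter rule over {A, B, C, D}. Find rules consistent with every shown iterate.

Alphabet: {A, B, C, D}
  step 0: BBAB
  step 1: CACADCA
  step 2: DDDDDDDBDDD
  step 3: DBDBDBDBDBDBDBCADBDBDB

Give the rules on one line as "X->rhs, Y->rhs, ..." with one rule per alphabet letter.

  step 2 ⇒ step 3: DDDDDDDBDDD ⇒ DB·DB·DB·DB·DB·DB·DB·CA·DB·DB·DB
    B ↦ CA
    D ↦ DB
  step 0 ⇒ step 1: BBAB ⇒ CA·CA·D·CA
    A ↦ D
  step 1 ⇒ step 2: CACADCA ⇒ DD·D·DD·D·DB·DD·D
    C ↦ DD

A->D, B->CA, C->DD, D->DB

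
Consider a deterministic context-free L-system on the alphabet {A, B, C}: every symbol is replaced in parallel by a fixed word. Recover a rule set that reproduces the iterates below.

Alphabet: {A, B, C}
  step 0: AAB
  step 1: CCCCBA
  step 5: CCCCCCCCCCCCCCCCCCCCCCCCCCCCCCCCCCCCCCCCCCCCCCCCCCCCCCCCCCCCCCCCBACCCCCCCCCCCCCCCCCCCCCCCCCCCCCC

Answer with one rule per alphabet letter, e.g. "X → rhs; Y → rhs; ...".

  step 0 ⇒ step 1: AAB ⇒ CC·CC·BA
    A ↦ CC
    B ↦ BA
    C ↦ CC  (constrained at step 1)

A->CC, B->BA, C->CC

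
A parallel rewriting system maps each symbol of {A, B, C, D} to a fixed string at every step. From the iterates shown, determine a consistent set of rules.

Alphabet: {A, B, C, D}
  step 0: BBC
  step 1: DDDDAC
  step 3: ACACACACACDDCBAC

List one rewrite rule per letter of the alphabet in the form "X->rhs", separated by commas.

A->CB, B->DD, C->AC, D->C

  step 0 ⇒ step 1: BBC ⇒ DD·DD·AC
    B ↦ DD
    C ↦ AC
    A ↦ CB  (constrained at step 1)
    D ↦ C  (constrained at step 1)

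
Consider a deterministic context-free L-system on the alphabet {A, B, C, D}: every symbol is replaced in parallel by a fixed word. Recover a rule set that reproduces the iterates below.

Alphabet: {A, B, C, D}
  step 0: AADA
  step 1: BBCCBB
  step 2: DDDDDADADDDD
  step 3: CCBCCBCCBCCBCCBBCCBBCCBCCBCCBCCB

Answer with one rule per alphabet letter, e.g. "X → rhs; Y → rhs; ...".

  step 2 ⇒ step 3: DDDDDADADDDD ⇒ CCB·CCB·CCB·CCB·CCB·B·CCB·B·CCB·CCB·CCB·CCB
    A ↦ B
    D ↦ CCB
  step 1 ⇒ step 2: BBCCBB ⇒ DD·DD·DA·DA·DD·DD
    B ↦ DD
  step 1 ⇒ step 2: BBCCBB ⇒ DD·DD·DA·DA·DD·DD
    C ↦ DA

A->B, B->DD, C->DA, D->CCB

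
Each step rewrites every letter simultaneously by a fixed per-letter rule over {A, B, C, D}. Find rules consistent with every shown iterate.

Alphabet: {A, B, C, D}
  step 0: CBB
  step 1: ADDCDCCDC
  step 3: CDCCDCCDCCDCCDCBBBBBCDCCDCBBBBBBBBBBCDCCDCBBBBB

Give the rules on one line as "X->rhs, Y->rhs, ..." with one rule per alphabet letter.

A->B, B->CDC, C->ADD, D->BB

  step 0 ⇒ step 1: CBB ⇒ ADD·CDC·CDC
    B ↦ CDC
    C ↦ ADD
    A ↦ B  (constrained at step 1)
    D ↦ BB  (constrained at step 1)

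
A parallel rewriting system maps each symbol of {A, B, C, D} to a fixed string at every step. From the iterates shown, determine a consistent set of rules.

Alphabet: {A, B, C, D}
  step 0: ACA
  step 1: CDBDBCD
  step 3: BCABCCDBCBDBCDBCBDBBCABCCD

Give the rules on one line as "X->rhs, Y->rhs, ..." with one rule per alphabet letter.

A->CD, B->BC, C->BDB, D->A

  step 0 ⇒ step 1: ACA ⇒ CD·BDB·CD
    A ↦ CD
    C ↦ BDB
    B ↦ BC  (constrained at step 1)
    D ↦ A  (constrained at step 1)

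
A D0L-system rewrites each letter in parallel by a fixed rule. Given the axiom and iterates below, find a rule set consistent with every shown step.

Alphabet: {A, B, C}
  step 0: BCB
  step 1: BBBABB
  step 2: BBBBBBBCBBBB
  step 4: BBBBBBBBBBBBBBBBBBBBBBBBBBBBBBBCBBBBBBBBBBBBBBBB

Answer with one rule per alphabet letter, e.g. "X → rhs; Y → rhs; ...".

  step 1 ⇒ step 2: BBBABB ⇒ BB·BB·BB·BC·BB·BB
    A ↦ BC
    B ↦ BB
  step 0 ⇒ step 1: BCB ⇒ BB·BA·BB
    C ↦ BA

A->BC, B->BB, C->BA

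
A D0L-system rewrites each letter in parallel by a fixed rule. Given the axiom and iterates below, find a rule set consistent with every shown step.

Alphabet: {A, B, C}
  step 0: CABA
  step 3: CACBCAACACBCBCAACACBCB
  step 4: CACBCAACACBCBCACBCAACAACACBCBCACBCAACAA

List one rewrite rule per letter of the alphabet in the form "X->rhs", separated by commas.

  step 3 ⇒ step 4: CACBCAACACBCBCAACACBCB ⇒ CA·CB·CA·A·CA·CB·CB·CA·CB·CA·A·CA·A·CA·CB·CB·CA·CB·CA·A·CA·A
    A ↦ CB
    B ↦ A
    C ↦ CA

A->CB, B->A, C->CA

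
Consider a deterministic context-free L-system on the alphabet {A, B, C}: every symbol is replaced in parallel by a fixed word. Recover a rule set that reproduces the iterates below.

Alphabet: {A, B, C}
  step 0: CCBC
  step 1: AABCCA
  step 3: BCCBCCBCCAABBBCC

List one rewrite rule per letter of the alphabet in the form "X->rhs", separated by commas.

  step 0 ⇒ step 1: CCBC ⇒ A·A·BCC·A
    B ↦ BCC
    C ↦ A
    A ↦ B  (constrained at step 1)

A->B, B->BCC, C->A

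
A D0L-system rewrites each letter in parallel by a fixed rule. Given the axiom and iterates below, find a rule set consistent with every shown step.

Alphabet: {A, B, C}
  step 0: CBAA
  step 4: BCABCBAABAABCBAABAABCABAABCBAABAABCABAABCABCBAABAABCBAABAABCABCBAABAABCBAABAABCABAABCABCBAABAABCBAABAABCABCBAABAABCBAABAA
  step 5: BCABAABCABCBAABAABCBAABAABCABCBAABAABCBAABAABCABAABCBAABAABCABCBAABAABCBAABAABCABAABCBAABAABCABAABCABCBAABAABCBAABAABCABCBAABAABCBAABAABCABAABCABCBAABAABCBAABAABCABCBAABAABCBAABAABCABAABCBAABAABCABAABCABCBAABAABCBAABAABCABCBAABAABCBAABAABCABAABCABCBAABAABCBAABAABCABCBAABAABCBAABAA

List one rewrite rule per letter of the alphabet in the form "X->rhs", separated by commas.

A->BAA, B->BC, C->A

  step 4 ⇒ step 5: BCABCBAABAABCBAABAABCABAABCBAABAABCABAABCABCBAABAABCBAABAABCABCBAABAABCBAABAABCABAABCABCBAABAABCBAABAABCABCBAABAABCBAABAA ⇒ BC·A·BAA·BC·A·BC·BAA·BAA·BC·BAA·BAA·BC·A·BC·BAA·BAA·BC·BAA·BAA·BC·A·BAA·BC·BAA·BAA·BC·A·BC·BAA·BAA·BC·BAA·BAA·BC·A·BAA·BC·BAA·BAA·BC·A·BAA·BC·A·BC·BAA·BAA·BC·BAA·BAA·BC·A·BC·BAA·BAA·BC·BAA·BAA·BC·A·BAA·BC·A·BC·BAA·BAA·BC·BAA·BAA·BC·A·BC·BAA·BAA·BC·BAA·BAA·BC·A·BAA·BC·BAA·BAA·BC·A·BAA·BC·A·BC·BAA·BAA·BC·BAA·BAA·BC·A·BC·BAA·BAA·BC·BAA·BAA·BC·A·BAA·BC·A·BC·BAA·BAA·BC·BAA·BAA·BC·A·BC·BAA·BAA·BC·BAA·BAA
    A ↦ BAA
    B ↦ BC
    C ↦ A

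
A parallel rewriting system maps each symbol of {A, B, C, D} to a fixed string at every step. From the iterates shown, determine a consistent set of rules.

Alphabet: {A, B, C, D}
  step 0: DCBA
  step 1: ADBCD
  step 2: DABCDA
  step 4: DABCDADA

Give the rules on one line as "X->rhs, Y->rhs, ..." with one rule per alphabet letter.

A->D, B->BC, C->D, D->A

  step 1 ⇒ step 2: ADBCD ⇒ D·A·BC·D·A
    A ↦ D
    B ↦ BC
    C ↦ D
    D ↦ A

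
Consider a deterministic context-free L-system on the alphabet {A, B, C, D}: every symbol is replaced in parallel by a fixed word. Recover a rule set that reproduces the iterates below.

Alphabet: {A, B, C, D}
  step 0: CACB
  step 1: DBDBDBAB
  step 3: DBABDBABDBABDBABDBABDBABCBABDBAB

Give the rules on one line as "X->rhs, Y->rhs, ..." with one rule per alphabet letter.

A->DB, B->AB, C->DB, D->CB

  step 0 ⇒ step 1: CACB ⇒ DB·DB·DB·AB
    A ↦ DB
    B ↦ AB
    C ↦ DB
    D ↦ CB  (constrained at step 1)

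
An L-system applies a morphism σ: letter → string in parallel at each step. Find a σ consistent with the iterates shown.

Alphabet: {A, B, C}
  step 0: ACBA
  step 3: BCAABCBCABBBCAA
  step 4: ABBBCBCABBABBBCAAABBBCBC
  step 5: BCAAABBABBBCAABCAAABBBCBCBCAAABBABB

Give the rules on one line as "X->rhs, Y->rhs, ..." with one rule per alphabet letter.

A->BC, B->A, C->BB

  step 4 ⇒ step 5: ABBBCBCABBABBBCAAABBBCBC ⇒ BC·A·A·A·BB·A·BB·BC·A·A·BC·A·A·A·BB·BC·BC·BC·A·A·A·BB·A·BB
    A ↦ BC
    B ↦ A
    C ↦ BB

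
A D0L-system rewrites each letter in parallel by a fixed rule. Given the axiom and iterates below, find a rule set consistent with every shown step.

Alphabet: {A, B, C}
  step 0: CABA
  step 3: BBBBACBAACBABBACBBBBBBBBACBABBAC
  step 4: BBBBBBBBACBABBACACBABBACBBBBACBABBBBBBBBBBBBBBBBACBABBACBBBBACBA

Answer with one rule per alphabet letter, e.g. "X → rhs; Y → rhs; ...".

  step 3 ⇒ step 4: BBBBACBAACBABBACBBBBBBBBACBABBAC ⇒ BB·BB·BB·BB·AC·BA·BB·AC·AC·BA·BB·AC·BB·BB·AC·BA·BB·BB·BB·BB·BB·BB·BB·BB·AC·BA·BB·AC·BB·BB·AC·BA
    A ↦ AC
    B ↦ BB
    C ↦ BA

A->AC, B->BB, C->BA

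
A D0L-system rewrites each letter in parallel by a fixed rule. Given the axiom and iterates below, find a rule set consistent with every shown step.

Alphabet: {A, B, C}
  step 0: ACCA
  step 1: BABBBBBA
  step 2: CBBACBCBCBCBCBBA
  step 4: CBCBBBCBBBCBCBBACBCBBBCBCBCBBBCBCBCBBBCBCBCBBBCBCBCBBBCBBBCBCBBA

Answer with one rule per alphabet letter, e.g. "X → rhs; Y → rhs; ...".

A->BA, B->CB, C->BB

  step 1 ⇒ step 2: BABBBBBA ⇒ CB·BA·CB·CB·CB·CB·CB·BA
    A ↦ BA
    B ↦ CB
  step 0 ⇒ step 1: ACCA ⇒ BA·BB·BB·BA
    C ↦ BB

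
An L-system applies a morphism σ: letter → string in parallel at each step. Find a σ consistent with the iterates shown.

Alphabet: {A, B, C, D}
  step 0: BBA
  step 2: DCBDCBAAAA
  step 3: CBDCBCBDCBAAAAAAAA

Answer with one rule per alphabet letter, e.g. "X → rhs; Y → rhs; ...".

  step 2 ⇒ step 3: DCBDCBAAAA ⇒ CB·D·CB·CB·D·CB·AA·AA·AA·AA
    A ↦ AA
    B ↦ CB
    C ↦ D
    D ↦ CB

A->AA, B->CB, C->D, D->CB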